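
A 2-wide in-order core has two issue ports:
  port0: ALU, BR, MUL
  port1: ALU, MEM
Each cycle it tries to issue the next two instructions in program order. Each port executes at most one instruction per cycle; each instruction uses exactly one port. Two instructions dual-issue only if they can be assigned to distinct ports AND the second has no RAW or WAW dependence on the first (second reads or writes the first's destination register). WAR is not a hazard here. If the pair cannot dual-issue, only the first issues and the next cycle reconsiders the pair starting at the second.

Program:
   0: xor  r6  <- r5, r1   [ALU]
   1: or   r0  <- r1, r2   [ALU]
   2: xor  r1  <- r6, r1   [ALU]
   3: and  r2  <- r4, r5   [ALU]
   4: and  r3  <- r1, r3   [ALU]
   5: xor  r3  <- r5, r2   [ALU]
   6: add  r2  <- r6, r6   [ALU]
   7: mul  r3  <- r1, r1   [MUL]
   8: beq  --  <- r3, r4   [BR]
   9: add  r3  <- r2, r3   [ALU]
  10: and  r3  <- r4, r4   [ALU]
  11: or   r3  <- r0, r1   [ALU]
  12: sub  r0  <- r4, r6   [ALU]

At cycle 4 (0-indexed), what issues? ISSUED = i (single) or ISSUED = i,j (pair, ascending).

  cy0 -> i0,i1 (xor.ALU+or.ALU) dual
  cy1 -> i2,i3 (xor.ALU+and.ALU) dual
  cy2 -> i4 (and.ALU) WAW r3
  cy3 -> i5,i6 (xor.ALU+add.ALU) dual
  cy4 -> i7 (mul.MUL) no-port MUL/BR
  cy5 -> i8,i9 (beq.BR+add.ALU) dual
  cy6 -> i10 (and.ALU) WAW r3
  cy7 -> i11,i12 (or.ALU+sub.ALU) dual

ISSUED = 7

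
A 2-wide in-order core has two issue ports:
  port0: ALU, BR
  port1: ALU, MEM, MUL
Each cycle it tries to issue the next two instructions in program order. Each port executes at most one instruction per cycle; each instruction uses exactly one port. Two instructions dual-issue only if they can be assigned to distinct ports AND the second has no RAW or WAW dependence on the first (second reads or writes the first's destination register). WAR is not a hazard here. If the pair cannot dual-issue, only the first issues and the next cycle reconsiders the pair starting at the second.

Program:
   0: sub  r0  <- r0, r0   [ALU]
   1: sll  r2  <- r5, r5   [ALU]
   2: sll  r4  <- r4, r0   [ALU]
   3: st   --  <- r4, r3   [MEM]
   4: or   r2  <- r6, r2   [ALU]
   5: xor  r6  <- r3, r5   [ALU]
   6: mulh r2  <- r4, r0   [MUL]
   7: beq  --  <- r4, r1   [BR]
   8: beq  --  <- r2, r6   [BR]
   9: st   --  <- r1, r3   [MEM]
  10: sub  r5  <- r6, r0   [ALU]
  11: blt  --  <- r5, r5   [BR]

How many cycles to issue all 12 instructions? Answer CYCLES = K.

  cy0 -> i0,i1 (sub+sll) dual
  cy1 -> i2 (sll) RAW r4
  cy2 -> i3,i4 (st+or) dual
  cy3 -> i5,i6 (xor+mulh) dual
  cy4 -> i7 (beq) no-port BR/BR
  cy5 -> i8,i9 (beq+st) dual
  cy6 -> i10 (sub) RAW r5
  cy7 -> i11 (blt) tail

CYCLES = 8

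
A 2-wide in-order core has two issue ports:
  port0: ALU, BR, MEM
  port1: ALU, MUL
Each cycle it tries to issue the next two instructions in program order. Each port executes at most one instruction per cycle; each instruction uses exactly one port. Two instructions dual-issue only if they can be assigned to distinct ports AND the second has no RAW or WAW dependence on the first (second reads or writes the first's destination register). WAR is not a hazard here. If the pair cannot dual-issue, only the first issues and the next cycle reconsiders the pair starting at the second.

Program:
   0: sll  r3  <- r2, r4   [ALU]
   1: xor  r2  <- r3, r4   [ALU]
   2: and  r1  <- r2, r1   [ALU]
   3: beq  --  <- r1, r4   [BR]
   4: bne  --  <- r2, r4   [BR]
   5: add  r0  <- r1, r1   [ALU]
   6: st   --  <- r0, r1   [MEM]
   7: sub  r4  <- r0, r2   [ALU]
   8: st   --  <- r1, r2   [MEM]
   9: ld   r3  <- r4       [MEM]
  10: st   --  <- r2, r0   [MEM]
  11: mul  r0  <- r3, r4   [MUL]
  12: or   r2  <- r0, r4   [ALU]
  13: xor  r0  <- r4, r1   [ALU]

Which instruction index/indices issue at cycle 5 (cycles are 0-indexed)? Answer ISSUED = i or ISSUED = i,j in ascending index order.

  cy0 -> i0 (sll.ALU) RAW r3
  cy1 -> i1 (xor.ALU) RAW r2
  cy2 -> i2 (and.ALU) RAW r1
  cy3 -> i3 (beq.BR) no-port BR/BR
  cy4 -> i4&i5 (bne.BR add.ALU) pair
  cy5 -> i6&i7 (st.MEM sub.ALU) pair
  cy6 -> i8 (st.MEM) no-port MEM/MEM
  cy7 -> i9 (ld.MEM) no-port MEM/MEM
  cy8 -> i10&i11 (st.MEM mul.MUL) pair
  cy9 -> i12&i13 (or.ALU xor.ALU) pair

ISSUED = 6,7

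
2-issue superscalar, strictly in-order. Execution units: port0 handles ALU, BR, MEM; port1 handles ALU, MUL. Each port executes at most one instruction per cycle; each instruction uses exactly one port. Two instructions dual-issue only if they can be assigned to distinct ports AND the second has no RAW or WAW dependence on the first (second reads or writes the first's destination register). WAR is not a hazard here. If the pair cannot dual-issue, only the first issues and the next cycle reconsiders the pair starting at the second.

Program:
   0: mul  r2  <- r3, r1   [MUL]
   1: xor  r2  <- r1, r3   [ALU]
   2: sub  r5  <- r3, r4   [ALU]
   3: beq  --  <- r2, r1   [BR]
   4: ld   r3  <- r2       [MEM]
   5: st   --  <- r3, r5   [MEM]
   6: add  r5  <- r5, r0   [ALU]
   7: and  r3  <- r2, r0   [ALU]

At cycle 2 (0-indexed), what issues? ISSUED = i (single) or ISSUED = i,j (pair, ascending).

c0: i0 mul.MUL  WAW r2
c1: i1/i2 xor.ALU;sub.ALU  dual
c2: i3 beq.BR  no-port BR/MEM
c3: i4 ld.MEM  no-port MEM/MEM
c4: i5/i6 st.MEM;add.ALU  dual
c5: i7 and.ALU  tail

ISSUED = 3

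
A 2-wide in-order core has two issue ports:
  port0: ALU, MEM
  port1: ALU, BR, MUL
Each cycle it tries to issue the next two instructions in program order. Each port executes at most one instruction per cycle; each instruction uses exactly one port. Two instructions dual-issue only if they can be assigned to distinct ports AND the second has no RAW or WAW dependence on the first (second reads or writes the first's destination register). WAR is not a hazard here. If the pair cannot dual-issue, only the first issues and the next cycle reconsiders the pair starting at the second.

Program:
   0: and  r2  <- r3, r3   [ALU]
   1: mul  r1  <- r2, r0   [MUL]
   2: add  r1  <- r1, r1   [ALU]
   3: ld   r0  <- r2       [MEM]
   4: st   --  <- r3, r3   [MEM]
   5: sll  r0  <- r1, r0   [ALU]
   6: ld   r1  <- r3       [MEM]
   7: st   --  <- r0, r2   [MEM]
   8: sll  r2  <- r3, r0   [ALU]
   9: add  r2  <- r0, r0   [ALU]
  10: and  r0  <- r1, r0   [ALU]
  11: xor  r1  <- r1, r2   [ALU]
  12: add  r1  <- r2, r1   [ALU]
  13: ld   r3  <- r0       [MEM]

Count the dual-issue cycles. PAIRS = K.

PAIRS = 5

  cy0 -> i0 (and.ALU) RAW r2
  cy1 -> i1 (mul.MUL) RAW+WAW r1
  cy2 -> i2&i3 (add.ALU;ld.MEM) pair
  cy3 -> i4&i5 (st.MEM;sll.ALU) pair
  cy4 -> i6 (ld.MEM) no-port MEM/MEM
  cy5 -> i7&i8 (st.MEM;sll.ALU) pair
  cy6 -> i9&i10 (add.ALU;and.ALU) pair
  cy7 -> i11 (xor.ALU) RAW+WAW r1
  cy8 -> i12&i13 (add.ALU;ld.MEM) pair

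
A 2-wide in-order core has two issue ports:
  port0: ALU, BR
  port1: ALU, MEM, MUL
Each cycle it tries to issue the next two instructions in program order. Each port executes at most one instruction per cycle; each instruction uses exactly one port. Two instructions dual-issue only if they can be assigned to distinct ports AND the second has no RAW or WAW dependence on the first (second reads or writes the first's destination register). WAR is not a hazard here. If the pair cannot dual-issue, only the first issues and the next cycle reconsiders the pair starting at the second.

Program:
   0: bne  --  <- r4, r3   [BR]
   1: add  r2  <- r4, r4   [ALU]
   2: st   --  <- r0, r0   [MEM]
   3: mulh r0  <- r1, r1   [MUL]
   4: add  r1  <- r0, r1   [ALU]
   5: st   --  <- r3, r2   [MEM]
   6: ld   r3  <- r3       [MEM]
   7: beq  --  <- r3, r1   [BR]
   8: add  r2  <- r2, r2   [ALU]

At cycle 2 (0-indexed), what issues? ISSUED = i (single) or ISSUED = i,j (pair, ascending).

c0: i0+i1 bne;add  dual
c1: i2 st  no-port MEM/MUL
c2: i3 mulh  RAW r0
c3: i4+i5 add;st  dual
c4: i6 ld  RAW r3
c5: i7+i8 beq;add  dual

ISSUED = 3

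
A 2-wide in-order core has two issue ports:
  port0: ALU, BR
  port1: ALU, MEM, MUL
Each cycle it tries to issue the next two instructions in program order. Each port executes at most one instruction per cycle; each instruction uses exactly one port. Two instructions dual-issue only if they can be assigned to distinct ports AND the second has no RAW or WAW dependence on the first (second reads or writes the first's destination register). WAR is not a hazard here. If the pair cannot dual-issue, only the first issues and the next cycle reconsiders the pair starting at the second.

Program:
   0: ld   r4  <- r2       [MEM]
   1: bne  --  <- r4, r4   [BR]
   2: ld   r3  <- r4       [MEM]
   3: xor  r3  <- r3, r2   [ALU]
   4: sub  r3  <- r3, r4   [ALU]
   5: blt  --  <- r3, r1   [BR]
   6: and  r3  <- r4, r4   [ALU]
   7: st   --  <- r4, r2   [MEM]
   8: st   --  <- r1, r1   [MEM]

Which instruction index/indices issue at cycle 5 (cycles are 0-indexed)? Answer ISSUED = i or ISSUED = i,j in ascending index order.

ISSUED = 7

t=0 i0:ld ; RAW r4
t=1 i1&i2:bne/ld ; dual
t=2 i3:xor ; RAW+WAW r3
t=3 i4:sub ; RAW r3
t=4 i5&i6:blt/and ; dual
t=5 i7:st ; no-port MEM/MEM
t=6 i8:st ; tail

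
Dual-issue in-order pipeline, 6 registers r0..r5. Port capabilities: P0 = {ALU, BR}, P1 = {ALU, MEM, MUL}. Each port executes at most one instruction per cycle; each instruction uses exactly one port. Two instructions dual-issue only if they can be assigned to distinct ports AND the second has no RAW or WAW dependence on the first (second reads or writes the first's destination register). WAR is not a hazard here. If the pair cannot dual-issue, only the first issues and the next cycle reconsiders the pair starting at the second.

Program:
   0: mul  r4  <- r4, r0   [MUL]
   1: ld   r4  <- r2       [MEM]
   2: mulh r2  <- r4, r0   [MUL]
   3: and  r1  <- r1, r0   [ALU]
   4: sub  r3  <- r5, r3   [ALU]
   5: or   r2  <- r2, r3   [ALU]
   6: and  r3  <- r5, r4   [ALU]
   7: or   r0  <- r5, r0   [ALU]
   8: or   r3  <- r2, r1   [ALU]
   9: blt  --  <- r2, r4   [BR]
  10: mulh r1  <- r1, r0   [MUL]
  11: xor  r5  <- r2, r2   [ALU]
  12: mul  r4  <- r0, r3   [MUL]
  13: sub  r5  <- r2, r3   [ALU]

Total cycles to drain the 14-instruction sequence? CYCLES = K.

c0: i0 mul  no-port MUL/MEM
c1: i1 ld  no-port MEM/MUL
c2: i2,i3 mulh/and  2-wide
c3: i4 sub  RAW r3
c4: i5,i6 or/and  2-wide
c5: i7,i8 or/or  2-wide
c6: i9,i10 blt/mulh  2-wide
c7: i11,i12 xor/mul  2-wide
c8: i13 sub  tail

CYCLES = 9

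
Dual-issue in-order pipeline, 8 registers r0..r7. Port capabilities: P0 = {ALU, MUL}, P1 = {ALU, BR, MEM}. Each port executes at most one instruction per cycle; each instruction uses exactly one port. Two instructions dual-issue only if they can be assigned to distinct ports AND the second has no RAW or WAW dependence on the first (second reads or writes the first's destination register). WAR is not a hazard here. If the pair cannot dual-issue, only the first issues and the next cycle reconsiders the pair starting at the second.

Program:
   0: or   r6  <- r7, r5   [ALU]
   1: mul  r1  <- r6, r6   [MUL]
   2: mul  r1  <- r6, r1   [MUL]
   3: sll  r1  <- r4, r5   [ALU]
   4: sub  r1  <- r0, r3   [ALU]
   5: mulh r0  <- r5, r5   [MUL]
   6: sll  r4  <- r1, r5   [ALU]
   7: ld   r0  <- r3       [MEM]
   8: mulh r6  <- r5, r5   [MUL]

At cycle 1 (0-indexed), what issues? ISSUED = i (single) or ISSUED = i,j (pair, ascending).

c0: i0 or.ALU  RAW r6
c1: i1 mul.MUL  no-port MUL/MUL
c2: i2 mul.MUL  WAW r1
c3: i3 sll.ALU  WAW r1
c4: i4&i5 sub.ALU mulh.MUL  pair
c5: i6&i7 sll.ALU ld.MEM  pair
c6: i8 mulh.MUL  tail

ISSUED = 1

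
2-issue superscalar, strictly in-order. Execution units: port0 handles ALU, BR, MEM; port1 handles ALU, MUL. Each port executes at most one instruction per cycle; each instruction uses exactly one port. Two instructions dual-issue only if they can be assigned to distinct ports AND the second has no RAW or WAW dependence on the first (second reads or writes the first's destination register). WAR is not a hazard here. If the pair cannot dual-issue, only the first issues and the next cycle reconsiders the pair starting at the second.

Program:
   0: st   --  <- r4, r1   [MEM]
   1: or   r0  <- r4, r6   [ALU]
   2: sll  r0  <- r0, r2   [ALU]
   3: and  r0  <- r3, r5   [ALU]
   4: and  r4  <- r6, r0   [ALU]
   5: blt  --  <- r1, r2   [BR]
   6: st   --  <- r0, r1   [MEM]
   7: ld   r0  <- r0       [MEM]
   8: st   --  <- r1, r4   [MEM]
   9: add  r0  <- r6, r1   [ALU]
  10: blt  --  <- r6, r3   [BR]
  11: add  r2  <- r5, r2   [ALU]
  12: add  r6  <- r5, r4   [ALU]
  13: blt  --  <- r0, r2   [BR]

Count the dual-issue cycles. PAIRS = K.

PAIRS = 5

#0 head=0: st.MEM/or.ALU i0+i1 2-wide
#1 head=2: sll.ALU i2 WAW r0
#2 head=3: and.ALU i3 RAW r0
#3 head=4: and.ALU/blt.BR i4+i5 2-wide
#4 head=6: st.MEM i6 no-port MEM/MEM
#5 head=7: ld.MEM i7 no-port MEM/MEM
#6 head=8: st.MEM/add.ALU i8+i9 2-wide
#7 head=10: blt.BR/add.ALU i10+i11 2-wide
#8 head=12: add.ALU/blt.BR i12+i13 2-wide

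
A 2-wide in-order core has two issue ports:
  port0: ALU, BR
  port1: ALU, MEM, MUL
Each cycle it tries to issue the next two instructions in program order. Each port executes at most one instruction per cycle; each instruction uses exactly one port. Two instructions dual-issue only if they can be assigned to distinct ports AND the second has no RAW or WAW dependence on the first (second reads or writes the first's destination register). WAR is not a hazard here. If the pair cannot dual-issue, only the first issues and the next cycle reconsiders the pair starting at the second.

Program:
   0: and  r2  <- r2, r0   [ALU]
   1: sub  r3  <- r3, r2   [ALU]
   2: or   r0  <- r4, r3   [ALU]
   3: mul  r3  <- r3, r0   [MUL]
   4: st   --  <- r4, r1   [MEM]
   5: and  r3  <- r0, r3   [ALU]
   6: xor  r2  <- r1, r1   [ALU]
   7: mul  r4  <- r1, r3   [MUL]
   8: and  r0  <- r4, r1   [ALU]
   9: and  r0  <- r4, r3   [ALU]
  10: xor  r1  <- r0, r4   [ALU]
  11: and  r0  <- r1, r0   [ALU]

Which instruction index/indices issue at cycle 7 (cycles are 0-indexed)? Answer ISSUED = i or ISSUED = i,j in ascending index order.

ISSUED = 9

0. and @i0  | RAW r2
1. sub @i1  | RAW r3
2. or @i2  | RAW r0
3. mul @i3  | no-port MUL/MEM
4. st/and @i4,i5  | 2-wide
5. xor/mul @i6,i7  | 2-wide
6. and @i8  | WAW r0
7. and @i9  | RAW r0
8. xor @i10  | RAW r1
9. and @i11  | tail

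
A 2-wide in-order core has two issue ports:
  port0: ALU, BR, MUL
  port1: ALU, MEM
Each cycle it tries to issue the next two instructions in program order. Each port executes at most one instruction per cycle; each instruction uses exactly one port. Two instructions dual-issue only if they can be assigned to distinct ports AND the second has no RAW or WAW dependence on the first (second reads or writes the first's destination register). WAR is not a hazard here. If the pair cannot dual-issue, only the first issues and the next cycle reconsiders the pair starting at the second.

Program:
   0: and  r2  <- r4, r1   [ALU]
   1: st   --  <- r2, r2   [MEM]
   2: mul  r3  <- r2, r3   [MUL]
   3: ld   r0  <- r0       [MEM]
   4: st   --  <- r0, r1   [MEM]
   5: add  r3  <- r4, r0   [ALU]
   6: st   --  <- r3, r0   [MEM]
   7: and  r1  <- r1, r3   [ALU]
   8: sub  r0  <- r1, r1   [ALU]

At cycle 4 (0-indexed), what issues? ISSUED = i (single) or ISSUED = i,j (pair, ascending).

[0] i0  and.ALU  -- RAW r2
[1] i1&i2  st.MEM+mul.MUL  -- pair
[2] i3  ld.MEM  -- no-port MEM/MEM
[3] i4&i5  st.MEM+add.ALU  -- pair
[4] i6&i7  st.MEM+and.ALU  -- pair
[5] i8  sub.ALU  -- tail

ISSUED = 6,7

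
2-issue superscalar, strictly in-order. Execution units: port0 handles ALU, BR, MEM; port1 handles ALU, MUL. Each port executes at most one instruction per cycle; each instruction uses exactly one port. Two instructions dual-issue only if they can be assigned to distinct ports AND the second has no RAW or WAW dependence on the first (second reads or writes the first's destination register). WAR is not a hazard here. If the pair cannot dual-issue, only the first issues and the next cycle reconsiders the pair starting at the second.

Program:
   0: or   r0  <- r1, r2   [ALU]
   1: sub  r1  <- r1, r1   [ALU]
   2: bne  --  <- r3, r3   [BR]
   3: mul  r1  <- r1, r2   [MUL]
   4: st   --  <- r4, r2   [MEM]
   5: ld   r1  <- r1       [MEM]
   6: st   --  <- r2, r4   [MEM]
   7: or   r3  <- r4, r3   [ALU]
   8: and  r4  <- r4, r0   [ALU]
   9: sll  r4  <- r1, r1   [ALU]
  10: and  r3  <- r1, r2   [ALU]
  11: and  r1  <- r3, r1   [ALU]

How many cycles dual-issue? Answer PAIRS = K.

0. or/sub @i0/i1  | 2-wide
1. bne/mul @i2/i3  | 2-wide
2. st @i4  | no-port MEM/MEM
3. ld @i5  | no-port MEM/MEM
4. st/or @i6/i7  | 2-wide
5. and @i8  | WAW r4
6. sll/and @i9/i10  | 2-wide
7. and @i11  | tail

PAIRS = 4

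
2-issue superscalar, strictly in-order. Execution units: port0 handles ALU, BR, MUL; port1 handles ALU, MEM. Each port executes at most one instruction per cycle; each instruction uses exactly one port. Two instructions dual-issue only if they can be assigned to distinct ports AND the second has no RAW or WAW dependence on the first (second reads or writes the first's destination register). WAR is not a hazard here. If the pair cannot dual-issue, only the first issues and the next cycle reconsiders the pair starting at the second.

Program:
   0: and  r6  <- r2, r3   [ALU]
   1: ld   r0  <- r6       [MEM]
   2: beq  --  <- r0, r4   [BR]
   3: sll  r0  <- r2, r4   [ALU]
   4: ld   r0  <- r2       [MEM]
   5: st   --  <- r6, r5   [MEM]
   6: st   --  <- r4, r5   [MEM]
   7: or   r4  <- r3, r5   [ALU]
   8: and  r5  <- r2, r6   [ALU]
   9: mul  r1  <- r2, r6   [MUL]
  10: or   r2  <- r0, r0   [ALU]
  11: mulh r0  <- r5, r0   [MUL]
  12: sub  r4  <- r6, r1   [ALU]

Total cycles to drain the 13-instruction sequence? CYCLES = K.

t=0 i0:and ; RAW r6
t=1 i1:ld ; RAW r0
t=2 i2+i3:beq sll ; pair
t=3 i4:ld ; no-port MEM/MEM
t=4 i5:st ; no-port MEM/MEM
t=5 i6+i7:st or ; pair
t=6 i8+i9:and mul ; pair
t=7 i10+i11:or mulh ; pair
t=8 i12:sub ; tail

CYCLES = 9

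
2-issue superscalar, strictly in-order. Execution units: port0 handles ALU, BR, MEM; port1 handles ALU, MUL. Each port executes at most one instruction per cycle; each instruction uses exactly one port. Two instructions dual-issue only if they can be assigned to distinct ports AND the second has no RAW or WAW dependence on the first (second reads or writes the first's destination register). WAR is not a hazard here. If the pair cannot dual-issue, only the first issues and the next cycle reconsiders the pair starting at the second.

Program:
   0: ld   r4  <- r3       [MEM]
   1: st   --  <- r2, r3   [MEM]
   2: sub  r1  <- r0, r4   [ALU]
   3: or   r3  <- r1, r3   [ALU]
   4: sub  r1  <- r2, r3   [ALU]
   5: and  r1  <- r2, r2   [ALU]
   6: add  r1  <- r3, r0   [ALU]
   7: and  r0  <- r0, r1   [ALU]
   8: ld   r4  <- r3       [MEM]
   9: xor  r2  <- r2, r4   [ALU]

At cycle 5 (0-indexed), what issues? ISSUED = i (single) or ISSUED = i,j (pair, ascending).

ISSUED = 6

0. ld.MEM @i0  | no-port MEM/MEM
1. st.MEM sub.ALU @i1/i2  | dual
2. or.ALU @i3  | RAW r3
3. sub.ALU @i4  | WAW r1
4. and.ALU @i5  | WAW r1
5. add.ALU @i6  | RAW r1
6. and.ALU ld.MEM @i7/i8  | dual
7. xor.ALU @i9  | tail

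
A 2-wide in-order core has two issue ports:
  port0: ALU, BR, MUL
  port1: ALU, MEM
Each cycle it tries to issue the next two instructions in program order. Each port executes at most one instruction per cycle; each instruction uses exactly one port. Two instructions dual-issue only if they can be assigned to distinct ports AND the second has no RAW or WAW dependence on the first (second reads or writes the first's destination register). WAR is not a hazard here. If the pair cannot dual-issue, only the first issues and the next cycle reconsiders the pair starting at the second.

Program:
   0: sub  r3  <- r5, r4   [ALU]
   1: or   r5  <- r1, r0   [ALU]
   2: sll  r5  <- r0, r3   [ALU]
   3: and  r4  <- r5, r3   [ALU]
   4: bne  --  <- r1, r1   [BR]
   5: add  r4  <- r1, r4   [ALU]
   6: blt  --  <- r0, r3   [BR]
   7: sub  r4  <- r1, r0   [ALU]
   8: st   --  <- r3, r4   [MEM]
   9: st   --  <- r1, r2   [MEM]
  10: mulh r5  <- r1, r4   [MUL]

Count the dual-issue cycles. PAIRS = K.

0. sub.ALU/or.ALU @i0&i1  | dual
1. sll.ALU @i2  | RAW r5
2. and.ALU/bne.BR @i3&i4  | dual
3. add.ALU/blt.BR @i5&i6  | dual
4. sub.ALU @i7  | RAW r4
5. st.MEM @i8  | no-port MEM/MEM
6. st.MEM/mulh.MUL @i9&i10  | dual

PAIRS = 4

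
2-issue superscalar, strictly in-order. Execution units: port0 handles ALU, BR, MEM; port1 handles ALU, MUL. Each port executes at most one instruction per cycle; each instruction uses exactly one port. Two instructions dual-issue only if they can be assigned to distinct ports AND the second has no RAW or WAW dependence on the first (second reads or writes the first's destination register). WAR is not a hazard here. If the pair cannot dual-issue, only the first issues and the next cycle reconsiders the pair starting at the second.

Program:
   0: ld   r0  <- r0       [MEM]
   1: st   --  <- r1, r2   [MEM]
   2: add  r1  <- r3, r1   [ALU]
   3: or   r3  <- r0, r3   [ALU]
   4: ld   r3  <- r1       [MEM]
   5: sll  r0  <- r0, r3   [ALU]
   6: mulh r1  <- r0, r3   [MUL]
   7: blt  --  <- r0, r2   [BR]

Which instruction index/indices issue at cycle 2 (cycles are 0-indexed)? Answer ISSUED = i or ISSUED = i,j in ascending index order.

c0: i0 ld  no-port MEM/MEM
c1: i1+i2 st;add  dual
c2: i3 or  WAW r3
c3: i4 ld  RAW r3
c4: i5 sll  RAW r0
c5: i6+i7 mulh;blt  dual

ISSUED = 3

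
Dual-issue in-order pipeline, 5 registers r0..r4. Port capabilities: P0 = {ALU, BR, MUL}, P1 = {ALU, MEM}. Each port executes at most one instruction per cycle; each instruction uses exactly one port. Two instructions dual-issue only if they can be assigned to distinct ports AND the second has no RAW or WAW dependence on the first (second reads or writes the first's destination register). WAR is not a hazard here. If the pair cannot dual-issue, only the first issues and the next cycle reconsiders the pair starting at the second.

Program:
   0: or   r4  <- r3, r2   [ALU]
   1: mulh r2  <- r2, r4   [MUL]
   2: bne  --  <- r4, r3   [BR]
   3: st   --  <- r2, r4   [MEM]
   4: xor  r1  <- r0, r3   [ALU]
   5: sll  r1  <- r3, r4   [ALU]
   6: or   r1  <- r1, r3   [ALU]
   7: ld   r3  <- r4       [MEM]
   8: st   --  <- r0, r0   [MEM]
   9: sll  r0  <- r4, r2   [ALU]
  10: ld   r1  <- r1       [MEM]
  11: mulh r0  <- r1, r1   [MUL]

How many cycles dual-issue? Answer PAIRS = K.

0. or.ALU @i0  | RAW r4
1. mulh.MUL @i1  | no-port MUL/BR
2. bne.BR/st.MEM @i2/i3  | pair
3. xor.ALU @i4  | WAW r1
4. sll.ALU @i5  | RAW+WAW r1
5. or.ALU/ld.MEM @i6/i7  | pair
6. st.MEM/sll.ALU @i8/i9  | pair
7. ld.MEM @i10  | RAW r1
8. mulh.MUL @i11  | tail

PAIRS = 3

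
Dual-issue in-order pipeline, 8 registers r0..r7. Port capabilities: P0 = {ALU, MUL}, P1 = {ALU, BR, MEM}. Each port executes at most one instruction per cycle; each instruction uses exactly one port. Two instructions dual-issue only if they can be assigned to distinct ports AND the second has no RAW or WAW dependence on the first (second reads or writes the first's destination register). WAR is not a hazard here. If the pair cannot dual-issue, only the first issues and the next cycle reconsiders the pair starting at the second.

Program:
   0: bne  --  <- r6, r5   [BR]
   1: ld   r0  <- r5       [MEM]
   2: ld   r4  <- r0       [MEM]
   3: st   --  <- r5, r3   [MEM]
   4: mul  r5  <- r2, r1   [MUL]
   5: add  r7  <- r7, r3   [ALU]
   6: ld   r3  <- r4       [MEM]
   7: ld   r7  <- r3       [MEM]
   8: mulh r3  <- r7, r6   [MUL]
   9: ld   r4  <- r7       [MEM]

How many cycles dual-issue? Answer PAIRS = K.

PAIRS = 3

0. bne @i0  | no-port BR/MEM
1. ld @i1  | no-port MEM/MEM
2. ld @i2  | no-port MEM/MEM
3. st mul @i3/i4  | dual
4. add ld @i5/i6  | dual
5. ld @i7  | RAW r7
6. mulh ld @i8/i9  | dual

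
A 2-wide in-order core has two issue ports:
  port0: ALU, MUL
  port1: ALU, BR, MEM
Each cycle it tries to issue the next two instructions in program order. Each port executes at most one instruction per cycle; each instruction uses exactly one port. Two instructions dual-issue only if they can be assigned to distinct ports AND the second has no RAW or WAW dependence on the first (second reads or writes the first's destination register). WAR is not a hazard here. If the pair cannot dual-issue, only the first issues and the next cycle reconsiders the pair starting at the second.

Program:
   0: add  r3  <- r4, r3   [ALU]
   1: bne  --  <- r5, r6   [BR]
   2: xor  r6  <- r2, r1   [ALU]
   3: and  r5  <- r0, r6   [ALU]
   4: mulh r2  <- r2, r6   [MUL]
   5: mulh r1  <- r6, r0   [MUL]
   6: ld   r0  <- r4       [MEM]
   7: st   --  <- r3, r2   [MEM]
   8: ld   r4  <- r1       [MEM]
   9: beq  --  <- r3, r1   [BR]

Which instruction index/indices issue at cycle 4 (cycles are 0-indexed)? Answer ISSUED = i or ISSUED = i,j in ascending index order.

ISSUED = 7

c0: i0+i1 add;bne  dual
c1: i2 xor  RAW r6
c2: i3+i4 and;mulh  dual
c3: i5+i6 mulh;ld  dual
c4: i7 st  no-port MEM/MEM
c5: i8 ld  no-port MEM/BR
c6: i9 beq  tail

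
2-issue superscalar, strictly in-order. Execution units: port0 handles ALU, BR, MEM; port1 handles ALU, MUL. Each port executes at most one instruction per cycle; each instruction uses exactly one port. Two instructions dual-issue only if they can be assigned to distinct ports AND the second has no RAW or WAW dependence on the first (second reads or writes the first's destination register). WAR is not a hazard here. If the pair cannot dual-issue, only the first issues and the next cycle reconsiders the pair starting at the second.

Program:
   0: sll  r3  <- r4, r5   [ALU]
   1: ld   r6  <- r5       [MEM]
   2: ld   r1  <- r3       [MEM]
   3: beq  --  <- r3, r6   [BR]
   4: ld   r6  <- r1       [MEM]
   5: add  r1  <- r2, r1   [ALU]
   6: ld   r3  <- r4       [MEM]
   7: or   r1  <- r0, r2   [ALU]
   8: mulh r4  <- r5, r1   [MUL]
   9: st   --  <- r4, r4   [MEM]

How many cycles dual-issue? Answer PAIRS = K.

PAIRS = 3

[0] i0/i1  sll.ALU+ld.MEM  -- 2-wide
[1] i2  ld.MEM  -- no-port MEM/BR
[2] i3  beq.BR  -- no-port BR/MEM
[3] i4/i5  ld.MEM+add.ALU  -- 2-wide
[4] i6/i7  ld.MEM+or.ALU  -- 2-wide
[5] i8  mulh.MUL  -- RAW r4
[6] i9  st.MEM  -- tail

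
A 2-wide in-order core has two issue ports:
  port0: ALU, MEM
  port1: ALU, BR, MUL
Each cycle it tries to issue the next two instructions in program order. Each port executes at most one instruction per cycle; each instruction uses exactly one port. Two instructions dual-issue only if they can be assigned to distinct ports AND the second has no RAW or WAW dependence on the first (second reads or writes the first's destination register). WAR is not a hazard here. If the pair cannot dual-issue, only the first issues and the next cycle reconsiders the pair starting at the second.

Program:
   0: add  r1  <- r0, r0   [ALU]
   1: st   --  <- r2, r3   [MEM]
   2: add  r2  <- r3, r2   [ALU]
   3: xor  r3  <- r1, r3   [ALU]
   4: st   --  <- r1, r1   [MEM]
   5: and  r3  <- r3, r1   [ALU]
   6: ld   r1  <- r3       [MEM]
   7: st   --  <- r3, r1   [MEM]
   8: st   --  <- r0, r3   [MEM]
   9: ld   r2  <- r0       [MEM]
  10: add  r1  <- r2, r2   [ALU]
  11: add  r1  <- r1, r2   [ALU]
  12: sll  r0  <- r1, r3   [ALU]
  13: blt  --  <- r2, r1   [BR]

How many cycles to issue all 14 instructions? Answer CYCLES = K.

CYCLES = 10

c0: i0&i1 add st  2-wide
c1: i2&i3 add xor  2-wide
c2: i4&i5 st and  2-wide
c3: i6 ld  no-port MEM/MEM
c4: i7 st  no-port MEM/MEM
c5: i8 st  no-port MEM/MEM
c6: i9 ld  RAW r2
c7: i10 add  RAW+WAW r1
c8: i11 add  RAW r1
c9: i12&i13 sll blt  2-wide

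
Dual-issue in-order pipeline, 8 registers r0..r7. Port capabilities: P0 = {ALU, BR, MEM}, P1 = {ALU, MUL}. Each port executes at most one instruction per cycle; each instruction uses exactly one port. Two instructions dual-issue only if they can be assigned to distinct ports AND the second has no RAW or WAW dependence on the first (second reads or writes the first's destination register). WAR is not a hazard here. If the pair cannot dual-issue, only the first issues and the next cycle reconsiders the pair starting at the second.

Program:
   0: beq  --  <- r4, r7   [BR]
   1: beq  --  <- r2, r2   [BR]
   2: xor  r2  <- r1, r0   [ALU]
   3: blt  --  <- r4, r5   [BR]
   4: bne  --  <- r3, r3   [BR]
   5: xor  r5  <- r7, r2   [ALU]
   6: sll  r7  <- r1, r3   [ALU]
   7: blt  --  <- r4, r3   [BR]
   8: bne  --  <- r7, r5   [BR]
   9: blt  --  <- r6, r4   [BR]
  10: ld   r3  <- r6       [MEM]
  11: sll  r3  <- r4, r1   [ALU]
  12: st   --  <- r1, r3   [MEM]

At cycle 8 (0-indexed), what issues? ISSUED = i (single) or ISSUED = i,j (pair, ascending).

ISSUED = 11

[0] i0  beq  -- no-port BR/BR
[1] i1/i2  beq xor  -- 2-wide
[2] i3  blt  -- no-port BR/BR
[3] i4/i5  bne xor  -- 2-wide
[4] i6/i7  sll blt  -- 2-wide
[5] i8  bne  -- no-port BR/BR
[6] i9  blt  -- no-port BR/MEM
[7] i10  ld  -- WAW r3
[8] i11  sll  -- RAW r3
[9] i12  st  -- tail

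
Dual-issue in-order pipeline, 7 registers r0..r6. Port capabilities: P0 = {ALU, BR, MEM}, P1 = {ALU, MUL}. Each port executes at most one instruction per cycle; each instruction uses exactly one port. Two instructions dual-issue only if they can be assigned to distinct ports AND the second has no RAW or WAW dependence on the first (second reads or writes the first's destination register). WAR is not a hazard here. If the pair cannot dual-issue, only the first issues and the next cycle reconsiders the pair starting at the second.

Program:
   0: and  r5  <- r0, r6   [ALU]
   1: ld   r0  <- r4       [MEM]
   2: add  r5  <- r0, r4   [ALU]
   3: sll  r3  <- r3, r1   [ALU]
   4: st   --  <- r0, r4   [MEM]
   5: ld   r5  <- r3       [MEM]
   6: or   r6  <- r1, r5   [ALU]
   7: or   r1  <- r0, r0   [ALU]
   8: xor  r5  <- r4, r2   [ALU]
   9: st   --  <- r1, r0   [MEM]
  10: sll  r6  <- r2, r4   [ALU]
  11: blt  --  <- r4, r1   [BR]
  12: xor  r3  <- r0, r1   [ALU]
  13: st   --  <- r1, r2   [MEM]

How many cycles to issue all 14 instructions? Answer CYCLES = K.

[0] i0+i1  and.ALU/ld.MEM  -- pair
[1] i2+i3  add.ALU/sll.ALU  -- pair
[2] i4  st.MEM  -- no-port MEM/MEM
[3] i5  ld.MEM  -- RAW r5
[4] i6+i7  or.ALU/or.ALU  -- pair
[5] i8+i9  xor.ALU/st.MEM  -- pair
[6] i10+i11  sll.ALU/blt.BR  -- pair
[7] i12+i13  xor.ALU/st.MEM  -- pair

CYCLES = 8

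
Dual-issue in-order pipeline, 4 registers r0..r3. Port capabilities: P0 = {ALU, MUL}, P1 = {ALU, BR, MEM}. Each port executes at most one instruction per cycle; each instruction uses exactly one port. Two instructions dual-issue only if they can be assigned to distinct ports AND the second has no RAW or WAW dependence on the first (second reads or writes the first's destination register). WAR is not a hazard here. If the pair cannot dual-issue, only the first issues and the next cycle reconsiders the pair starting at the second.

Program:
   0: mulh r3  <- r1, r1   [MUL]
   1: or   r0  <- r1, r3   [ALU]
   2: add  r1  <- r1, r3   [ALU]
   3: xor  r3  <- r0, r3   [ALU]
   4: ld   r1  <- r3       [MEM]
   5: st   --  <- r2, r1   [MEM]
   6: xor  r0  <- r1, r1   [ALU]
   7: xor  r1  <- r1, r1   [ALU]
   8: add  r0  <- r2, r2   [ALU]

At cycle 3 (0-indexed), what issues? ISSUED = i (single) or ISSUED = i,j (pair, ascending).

  cy0 -> i0 (mulh.MUL) RAW r3
  cy1 -> i1+i2 (or.ALU add.ALU) 2-wide
  cy2 -> i3 (xor.ALU) RAW r3
  cy3 -> i4 (ld.MEM) no-port MEM/MEM
  cy4 -> i5+i6 (st.MEM xor.ALU) 2-wide
  cy5 -> i7+i8 (xor.ALU add.ALU) 2-wide

ISSUED = 4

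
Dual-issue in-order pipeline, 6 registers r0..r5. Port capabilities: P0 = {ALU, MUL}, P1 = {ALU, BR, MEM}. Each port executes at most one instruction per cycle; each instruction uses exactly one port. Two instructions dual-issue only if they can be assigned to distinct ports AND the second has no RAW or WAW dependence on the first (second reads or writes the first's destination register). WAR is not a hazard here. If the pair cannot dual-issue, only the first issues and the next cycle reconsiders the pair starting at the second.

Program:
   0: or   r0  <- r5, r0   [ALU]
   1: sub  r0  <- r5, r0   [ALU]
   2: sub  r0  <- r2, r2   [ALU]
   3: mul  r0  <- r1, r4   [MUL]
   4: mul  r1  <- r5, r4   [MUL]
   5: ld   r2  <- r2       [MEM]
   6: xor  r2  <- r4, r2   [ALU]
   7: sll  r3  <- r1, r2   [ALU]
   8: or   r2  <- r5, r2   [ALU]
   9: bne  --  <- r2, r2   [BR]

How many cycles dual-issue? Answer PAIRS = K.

t=0 i0:or.ALU ; RAW+WAW r0
t=1 i1:sub.ALU ; WAW r0
t=2 i2:sub.ALU ; WAW r0
t=3 i3:mul.MUL ; no-port MUL/MUL
t=4 i4/i5:mul.MUL;ld.MEM ; 2-wide
t=5 i6:xor.ALU ; RAW r2
t=6 i7/i8:sll.ALU;or.ALU ; 2-wide
t=7 i9:bne.BR ; tail

PAIRS = 2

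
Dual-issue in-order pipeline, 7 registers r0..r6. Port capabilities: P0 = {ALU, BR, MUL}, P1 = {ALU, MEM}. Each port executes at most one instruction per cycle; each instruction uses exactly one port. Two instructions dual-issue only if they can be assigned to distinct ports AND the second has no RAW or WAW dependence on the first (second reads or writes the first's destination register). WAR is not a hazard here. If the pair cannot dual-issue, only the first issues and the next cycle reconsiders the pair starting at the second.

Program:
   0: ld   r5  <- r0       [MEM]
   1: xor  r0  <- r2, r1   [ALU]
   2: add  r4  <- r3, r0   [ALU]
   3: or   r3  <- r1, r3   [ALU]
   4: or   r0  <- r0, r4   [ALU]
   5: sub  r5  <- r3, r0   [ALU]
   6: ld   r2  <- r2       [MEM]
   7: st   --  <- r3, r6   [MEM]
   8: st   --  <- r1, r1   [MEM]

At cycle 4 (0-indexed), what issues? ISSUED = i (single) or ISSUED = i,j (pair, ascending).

ISSUED = 7

[0] i0,i1  ld/xor  -- dual
[1] i2,i3  add/or  -- dual
[2] i4  or  -- RAW r0
[3] i5,i6  sub/ld  -- dual
[4] i7  st  -- no-port MEM/MEM
[5] i8  st  -- tail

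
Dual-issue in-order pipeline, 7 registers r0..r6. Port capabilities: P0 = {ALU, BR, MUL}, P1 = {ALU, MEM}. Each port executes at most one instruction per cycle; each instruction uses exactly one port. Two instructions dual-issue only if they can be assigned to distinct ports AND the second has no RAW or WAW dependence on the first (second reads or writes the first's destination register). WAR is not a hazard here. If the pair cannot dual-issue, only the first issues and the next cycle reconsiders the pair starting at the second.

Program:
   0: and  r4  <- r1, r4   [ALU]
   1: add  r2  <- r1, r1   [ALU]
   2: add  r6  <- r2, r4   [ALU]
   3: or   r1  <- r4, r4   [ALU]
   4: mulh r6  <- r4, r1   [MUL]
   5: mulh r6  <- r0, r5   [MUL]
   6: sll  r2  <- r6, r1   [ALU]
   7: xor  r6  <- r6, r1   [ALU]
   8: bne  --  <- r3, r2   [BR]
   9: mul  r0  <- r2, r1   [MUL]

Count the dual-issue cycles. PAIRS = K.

PAIRS = 3

t=0 i0/i1:and.ALU;add.ALU ; 2-wide
t=1 i2/i3:add.ALU;or.ALU ; 2-wide
t=2 i4:mulh.MUL ; no-port MUL/MUL
t=3 i5:mulh.MUL ; RAW r6
t=4 i6/i7:sll.ALU;xor.ALU ; 2-wide
t=5 i8:bne.BR ; no-port BR/MUL
t=6 i9:mul.MUL ; tail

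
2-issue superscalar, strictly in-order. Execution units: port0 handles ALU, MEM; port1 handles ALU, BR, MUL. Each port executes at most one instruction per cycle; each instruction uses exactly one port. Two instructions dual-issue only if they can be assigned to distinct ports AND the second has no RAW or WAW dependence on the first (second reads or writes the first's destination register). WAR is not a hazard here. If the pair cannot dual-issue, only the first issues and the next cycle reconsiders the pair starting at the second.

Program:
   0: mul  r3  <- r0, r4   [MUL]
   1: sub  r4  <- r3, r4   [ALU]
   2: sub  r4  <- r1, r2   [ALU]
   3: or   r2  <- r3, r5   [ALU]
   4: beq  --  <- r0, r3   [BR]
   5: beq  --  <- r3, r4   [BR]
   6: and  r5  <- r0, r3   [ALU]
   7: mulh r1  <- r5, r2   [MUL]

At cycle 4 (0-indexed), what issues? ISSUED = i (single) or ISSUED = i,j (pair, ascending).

ISSUED = 5,6

  cy0 -> i0 (mul.MUL) RAW r3
  cy1 -> i1 (sub.ALU) WAW r4
  cy2 -> i2+i3 (sub.ALU/or.ALU) pair
  cy3 -> i4 (beq.BR) no-port BR/BR
  cy4 -> i5+i6 (beq.BR/and.ALU) pair
  cy5 -> i7 (mulh.MUL) tail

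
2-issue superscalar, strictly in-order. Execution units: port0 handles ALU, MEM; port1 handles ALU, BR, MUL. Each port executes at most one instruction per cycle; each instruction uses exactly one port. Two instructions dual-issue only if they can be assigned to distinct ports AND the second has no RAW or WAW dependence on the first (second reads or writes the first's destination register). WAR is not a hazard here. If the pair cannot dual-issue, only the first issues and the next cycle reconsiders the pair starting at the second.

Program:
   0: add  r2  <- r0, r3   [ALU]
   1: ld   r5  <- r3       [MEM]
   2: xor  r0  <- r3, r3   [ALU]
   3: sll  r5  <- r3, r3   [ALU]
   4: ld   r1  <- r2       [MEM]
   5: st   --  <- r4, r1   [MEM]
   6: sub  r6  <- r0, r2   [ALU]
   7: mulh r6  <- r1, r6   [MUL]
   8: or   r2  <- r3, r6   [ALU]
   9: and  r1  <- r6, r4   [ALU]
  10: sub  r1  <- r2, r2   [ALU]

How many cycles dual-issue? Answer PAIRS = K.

c0: i0,i1 add;ld  2-wide
c1: i2,i3 xor;sll  2-wide
c2: i4 ld  no-port MEM/MEM
c3: i5,i6 st;sub  2-wide
c4: i7 mulh  RAW r6
c5: i8,i9 or;and  2-wide
c6: i10 sub  tail

PAIRS = 4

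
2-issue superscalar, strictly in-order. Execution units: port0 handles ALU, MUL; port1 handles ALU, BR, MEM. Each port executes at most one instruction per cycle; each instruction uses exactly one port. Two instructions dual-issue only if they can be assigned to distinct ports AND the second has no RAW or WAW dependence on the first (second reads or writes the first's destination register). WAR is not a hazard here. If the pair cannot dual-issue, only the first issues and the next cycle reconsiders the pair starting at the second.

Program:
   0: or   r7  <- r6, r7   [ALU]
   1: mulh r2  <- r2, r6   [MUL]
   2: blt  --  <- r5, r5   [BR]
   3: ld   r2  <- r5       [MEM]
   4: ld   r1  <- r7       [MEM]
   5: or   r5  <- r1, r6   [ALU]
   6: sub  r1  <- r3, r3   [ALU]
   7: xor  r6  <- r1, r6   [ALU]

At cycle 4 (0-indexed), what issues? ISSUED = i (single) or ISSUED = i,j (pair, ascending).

#0 head=0: or.ALU;mulh.MUL i0,i1 dual
#1 head=2: blt.BR i2 no-port BR/MEM
#2 head=3: ld.MEM i3 no-port MEM/MEM
#3 head=4: ld.MEM i4 RAW r1
#4 head=5: or.ALU;sub.ALU i5,i6 dual
#5 head=7: xor.ALU i7 tail

ISSUED = 5,6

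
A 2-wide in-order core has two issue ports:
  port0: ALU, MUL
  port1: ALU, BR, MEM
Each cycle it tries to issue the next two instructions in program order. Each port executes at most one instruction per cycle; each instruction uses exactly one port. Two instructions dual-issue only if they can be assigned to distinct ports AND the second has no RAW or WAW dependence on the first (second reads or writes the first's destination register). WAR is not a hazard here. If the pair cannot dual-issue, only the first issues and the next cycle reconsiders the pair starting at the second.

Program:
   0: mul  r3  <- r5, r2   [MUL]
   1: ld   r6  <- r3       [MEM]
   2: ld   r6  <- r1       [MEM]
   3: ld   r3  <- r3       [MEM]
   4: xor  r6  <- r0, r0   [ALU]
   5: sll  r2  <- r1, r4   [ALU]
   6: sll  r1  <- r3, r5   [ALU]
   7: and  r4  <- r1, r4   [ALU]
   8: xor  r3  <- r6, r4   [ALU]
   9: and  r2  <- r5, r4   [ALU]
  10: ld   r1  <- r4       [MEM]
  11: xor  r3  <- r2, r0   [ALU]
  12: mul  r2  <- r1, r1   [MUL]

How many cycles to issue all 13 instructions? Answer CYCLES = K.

CYCLES = 9

c0: i0 mul  RAW r3
c1: i1 ld  no-port MEM/MEM
c2: i2 ld  no-port MEM/MEM
c3: i3,i4 ld;xor  dual
c4: i5,i6 sll;sll  dual
c5: i7 and  RAW r4
c6: i8,i9 xor;and  dual
c7: i10,i11 ld;xor  dual
c8: i12 mul  tail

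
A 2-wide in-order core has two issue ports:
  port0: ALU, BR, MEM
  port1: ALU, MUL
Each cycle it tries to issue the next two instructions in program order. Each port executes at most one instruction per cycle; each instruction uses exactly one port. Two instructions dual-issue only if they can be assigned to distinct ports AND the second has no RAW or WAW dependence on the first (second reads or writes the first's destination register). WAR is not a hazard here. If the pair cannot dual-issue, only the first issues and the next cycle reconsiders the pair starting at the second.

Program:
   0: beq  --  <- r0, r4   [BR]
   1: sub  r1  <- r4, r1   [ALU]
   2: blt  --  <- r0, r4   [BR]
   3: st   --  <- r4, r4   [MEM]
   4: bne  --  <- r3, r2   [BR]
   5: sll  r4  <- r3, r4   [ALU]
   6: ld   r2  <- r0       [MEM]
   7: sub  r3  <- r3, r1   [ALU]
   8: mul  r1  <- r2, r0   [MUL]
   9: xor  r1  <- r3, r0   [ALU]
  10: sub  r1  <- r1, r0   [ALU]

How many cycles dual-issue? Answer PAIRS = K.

PAIRS = 3

0. beq;sub @i0+i1  | pair
1. blt @i2  | no-port BR/MEM
2. st @i3  | no-port MEM/BR
3. bne;sll @i4+i5  | pair
4. ld;sub @i6+i7  | pair
5. mul @i8  | WAW r1
6. xor @i9  | RAW+WAW r1
7. sub @i10  | tail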